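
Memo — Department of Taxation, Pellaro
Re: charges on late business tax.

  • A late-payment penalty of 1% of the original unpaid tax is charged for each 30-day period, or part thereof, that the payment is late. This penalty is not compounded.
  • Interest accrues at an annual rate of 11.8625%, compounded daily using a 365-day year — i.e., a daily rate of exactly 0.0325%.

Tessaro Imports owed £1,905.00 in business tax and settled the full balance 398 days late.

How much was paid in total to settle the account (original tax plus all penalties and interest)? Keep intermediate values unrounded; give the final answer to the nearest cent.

£2,434.71

Penalty periods: ⌈398/30⌉ = 14; penalty = 14 × 1% × £1,905.00 = £266.70
Interest: £1,905.00 × ((1 + 0.000325)^398 − 1) = £1,905.00 × 0.13806447… = £263.0128…
Total = £1,905.00 + £266.7000 + £263.0128… = £2,434.71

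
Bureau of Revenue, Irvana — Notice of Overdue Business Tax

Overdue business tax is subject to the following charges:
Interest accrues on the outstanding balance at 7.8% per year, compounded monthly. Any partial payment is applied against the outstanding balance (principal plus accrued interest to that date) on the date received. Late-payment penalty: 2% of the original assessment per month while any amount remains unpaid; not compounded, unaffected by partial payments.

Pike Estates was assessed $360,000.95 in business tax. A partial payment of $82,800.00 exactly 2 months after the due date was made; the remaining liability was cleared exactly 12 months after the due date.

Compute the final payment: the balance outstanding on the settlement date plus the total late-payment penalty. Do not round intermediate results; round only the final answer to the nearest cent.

$387,165.00

Monthly rate = 7.8% ÷ 12 = 0.65%
Balance at month 2: $360,000.9500 × (1 + 0.0065)^2 = $364,696.1724…
After $82,800.00 payment: $364,696.1724… − $82,800.00 = $281,896.1724…
Balance at month 12: $281,896.1724… × (1 + 0.0065)^10 = $300,764.7751…
Penalty: 12 × 2% × $360,000.95 = $86,400.23…
Final settlement = outstanding balance + penalty = $300,764.7751… + $86,400.23… = $387,165.00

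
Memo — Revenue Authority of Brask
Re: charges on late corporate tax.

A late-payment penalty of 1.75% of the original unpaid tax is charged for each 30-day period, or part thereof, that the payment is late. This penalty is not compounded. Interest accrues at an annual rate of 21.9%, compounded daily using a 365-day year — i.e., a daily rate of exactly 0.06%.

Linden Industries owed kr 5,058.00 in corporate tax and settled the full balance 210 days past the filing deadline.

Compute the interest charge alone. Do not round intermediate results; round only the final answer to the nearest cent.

kr 678.98

Interest: kr 5,058.00 × ((1 + 0.0006)^210 − 1) = kr 5,058.00 × 0.13423931… = kr 678.9824…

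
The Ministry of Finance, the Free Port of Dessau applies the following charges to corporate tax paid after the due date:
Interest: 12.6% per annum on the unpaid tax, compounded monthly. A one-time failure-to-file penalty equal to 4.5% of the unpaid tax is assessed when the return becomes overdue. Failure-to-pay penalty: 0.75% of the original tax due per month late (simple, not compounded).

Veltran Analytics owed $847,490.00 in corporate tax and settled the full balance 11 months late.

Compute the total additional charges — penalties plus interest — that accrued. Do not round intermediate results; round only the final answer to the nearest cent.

Failure-to-file penalty: 4.5% × $847,490.00 = $38,137.05
Failure-to-pay penalty: 11 × 0.75% × $847,490.00 = $69,917.93…
Interest (12.6%/yr ÷ 12 = 1.05%/month): $847,490.00 × ((1 + 0.0105)^11 − 1) = $103,189.3899…
Penalties + interest = $108,054.9750 + $103,189.3899… = $211,244.36

$211,244.36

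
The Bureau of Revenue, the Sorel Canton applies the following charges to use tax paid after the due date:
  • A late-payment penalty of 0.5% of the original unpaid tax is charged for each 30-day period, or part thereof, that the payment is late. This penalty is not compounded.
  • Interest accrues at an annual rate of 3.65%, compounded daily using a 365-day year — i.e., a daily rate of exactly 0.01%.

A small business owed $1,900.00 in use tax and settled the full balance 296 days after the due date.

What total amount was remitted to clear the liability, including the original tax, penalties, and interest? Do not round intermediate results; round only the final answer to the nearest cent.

$2,052.08

Penalty periods: ⌈296/30⌉ = 10; penalty = 10 × 0.5% × $1,900.00 = $95.00
Interest: $1,900.00 × ((1 + 0.0001)^296 − 1) = $1,900.00 × 0.03004091… = $57.0777…
Total = $1,900.00 + $95.0000 + $57.0777… = $2,052.08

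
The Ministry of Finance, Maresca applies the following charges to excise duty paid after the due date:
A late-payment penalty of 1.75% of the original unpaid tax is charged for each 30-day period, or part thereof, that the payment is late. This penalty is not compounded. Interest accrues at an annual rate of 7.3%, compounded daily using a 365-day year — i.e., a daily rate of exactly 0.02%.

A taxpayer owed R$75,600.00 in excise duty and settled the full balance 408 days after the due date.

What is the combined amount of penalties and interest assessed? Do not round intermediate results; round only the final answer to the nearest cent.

R$24,948.97

Penalty periods: ⌈408/30⌉ = 14; penalty = 14 × 1.75% × R$75,600.00 = R$18,522.00
Interest: R$75,600.00 × ((1 + 0.0002)^408 − 1) = R$75,600.00 × 0.08501286… = R$6,426.9723…
Penalties + interest = R$18,522.0000 + R$6,426.9723… = R$24,948.97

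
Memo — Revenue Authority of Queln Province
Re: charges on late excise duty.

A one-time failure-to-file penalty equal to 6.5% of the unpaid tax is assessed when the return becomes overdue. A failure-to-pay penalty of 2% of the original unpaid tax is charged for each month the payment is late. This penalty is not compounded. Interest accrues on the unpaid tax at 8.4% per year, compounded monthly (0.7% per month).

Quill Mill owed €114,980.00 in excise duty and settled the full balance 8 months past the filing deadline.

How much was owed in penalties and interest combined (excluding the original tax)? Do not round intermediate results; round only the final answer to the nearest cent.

Failure-to-file penalty: 6.5% × €114,980.00 = €7,473.70
Failure-to-pay penalty = 2% × €114,980.00 × 8 mo = €18,396.80
Interest: €114,980.00 × ((1 + 0.007)^8 − 1) = €114,980.00 × 0.0573914… = €6,598.8605…
Penalties + interest = €25,870.5000 + €6,598.8605… = €32,469.36

€32,469.36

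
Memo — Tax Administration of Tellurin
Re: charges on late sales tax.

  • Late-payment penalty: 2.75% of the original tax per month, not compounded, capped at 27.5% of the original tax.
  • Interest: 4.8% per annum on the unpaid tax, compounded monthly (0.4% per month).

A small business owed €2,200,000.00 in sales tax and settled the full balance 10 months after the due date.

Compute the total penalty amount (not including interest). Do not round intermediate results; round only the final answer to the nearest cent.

Penalty (uncapped): 10 × 2.75% × €2,200,000.00 = €605,000.00; cap = 27.5% × €2,200,000.00 = €605,000.00 → penalty = €605,000.00

€605,000.00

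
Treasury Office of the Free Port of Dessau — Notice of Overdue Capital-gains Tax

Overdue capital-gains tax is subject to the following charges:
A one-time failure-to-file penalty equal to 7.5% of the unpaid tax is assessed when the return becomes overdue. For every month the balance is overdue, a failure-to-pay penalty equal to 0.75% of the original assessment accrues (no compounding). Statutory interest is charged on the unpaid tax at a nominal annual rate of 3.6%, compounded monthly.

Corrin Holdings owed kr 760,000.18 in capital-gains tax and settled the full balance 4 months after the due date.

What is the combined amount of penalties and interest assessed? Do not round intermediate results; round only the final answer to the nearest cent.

kr 88,961.14

Failure-to-file penalty: 7.5% × kr 760,000.18 = kr 57,000.01…
Failure-to-pay penalty: 4 × 0.75% × kr 760,000.18 = kr 22,800.01…
Interest (3.6%/yr ÷ 12 = 0.3%/month): kr 760,000.18 × ((1 + 0.003)^4 − 1) = kr 9,161.1243…
Penalties + interest = kr 79,800.0189 + kr 9,161.1243… = kr 88,961.14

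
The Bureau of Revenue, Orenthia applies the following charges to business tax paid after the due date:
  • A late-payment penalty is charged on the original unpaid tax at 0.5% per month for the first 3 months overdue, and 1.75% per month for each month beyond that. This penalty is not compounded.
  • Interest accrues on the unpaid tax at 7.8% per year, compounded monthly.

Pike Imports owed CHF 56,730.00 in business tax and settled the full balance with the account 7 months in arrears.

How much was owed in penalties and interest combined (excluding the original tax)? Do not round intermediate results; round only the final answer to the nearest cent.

Penalty, months 1–3: 3 × 0.5% × CHF 56,730.00 = CHF 850.95
Penalty, months 4–7: 4 × 1.75% × CHF 56,730.00 = CHF 3,971.10
Interest (7.8%/yr ÷ 12 = 0.65%/month): CHF 56,730.00 × ((1 + 0.0065)^7 − 1) = CHF 2,632.0975…
Penalties + interest = CHF 4,822.0500 + CHF 2,632.0975… = CHF 7,454.15

CHF 7,454.15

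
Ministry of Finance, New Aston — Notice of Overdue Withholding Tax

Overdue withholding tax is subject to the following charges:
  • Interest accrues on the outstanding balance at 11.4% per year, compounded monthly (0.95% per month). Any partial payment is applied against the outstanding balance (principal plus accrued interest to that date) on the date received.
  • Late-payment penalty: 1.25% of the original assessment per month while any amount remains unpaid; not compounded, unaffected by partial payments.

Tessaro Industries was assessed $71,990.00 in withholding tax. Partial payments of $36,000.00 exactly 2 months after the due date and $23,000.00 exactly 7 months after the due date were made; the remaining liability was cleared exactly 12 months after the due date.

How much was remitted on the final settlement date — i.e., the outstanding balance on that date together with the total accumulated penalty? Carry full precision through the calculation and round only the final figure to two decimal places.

Balance at month 2: $71,990.0000 × (1 + 0.0095)^2 = $73,364.3071…
After $36,000.00 payment: $73,364.3071… − $36,000.00 = $37,364.3071…
Balance at month 7: $37,364.3071… × (1 + 0.0095)^5 = $39,173.1548…
After $23,000.00 payment: $39,173.1548… − $23,000.00 = $16,173.1548…
Balance at month 12: $16,173.1548… × (1 + 0.0095)^5 = $16,956.1153…
Penalty: 12 × 1.25% × $71,990.00 = $10,798.50
Final settlement = outstanding balance + penalty = $16,956.1153… + $10,798.50 = $27,754.62

$27,754.62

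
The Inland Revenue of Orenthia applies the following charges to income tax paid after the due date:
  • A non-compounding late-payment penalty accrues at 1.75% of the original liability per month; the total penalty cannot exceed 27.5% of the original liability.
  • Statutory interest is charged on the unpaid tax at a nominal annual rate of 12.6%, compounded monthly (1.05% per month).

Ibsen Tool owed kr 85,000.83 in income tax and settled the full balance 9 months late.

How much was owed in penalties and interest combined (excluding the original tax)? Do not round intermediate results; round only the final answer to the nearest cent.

Penalty: 9 × 1.75% × kr 85,000.83 = kr 13,387.63… (below the 27.5% cap of kr 23,375.23…)
Interest: kr 85,000.83 × ((1 + 0.0105)^9 − 1) = kr 85,000.83 × 0.0985678… = kr 8,378.3438…
Penalties + interest = kr 13,387.6307… + kr 8,378.3438… = kr 21,765.97

kr 21,765.97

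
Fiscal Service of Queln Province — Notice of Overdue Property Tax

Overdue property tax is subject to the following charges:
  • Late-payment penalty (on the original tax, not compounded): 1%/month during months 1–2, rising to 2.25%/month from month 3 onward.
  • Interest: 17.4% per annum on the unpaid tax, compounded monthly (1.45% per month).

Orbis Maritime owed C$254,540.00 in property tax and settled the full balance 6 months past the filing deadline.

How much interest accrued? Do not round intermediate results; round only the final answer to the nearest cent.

C$22,963.43

Interest: C$254,540.00 × ((1 + 0.0145)^6 − 1) = C$254,540.00 × 0.0902154… = C$22,963.4252…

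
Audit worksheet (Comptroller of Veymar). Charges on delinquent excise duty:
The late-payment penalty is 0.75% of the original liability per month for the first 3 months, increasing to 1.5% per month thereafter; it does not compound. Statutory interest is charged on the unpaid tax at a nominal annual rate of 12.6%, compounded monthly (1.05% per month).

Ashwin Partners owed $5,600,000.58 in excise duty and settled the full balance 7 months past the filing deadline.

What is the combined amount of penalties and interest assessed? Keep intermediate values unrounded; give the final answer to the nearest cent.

Penalty, months 1–3: 3 × 0.75% × $5,600,000.58 = $126,000.01…
Penalty, months 4–7: 4 × 1.5% × $5,600,000.58 = $336,000.03…
Interest: $5,600,000.58 × ((1 + 0.0105)^7 − 1) = $5,600,000.58 × 0.0758562… = $424,794.7360…
Penalties + interest = $462,000.0479… + $424,794.7360… = $886,794.78

$886,794.78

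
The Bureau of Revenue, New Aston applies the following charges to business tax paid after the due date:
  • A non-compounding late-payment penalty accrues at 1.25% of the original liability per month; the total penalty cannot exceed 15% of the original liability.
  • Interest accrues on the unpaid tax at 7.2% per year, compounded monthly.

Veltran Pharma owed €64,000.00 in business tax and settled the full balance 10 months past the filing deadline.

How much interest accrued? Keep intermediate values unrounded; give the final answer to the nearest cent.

Interest (7.2%/yr ÷ 12 = 0.6%/month): €64,000.00 × ((1 + 0.006)^10 − 1) = €3,945.3564…

€3,945.36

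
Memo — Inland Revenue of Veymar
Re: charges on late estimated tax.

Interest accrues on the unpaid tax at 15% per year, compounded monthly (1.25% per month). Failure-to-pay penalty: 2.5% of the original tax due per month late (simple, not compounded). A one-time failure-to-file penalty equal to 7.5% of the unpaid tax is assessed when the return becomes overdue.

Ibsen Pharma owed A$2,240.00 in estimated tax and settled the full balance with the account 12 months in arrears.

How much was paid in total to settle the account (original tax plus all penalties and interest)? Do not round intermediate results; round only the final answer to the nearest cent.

A$3,440.09

Failure-to-file penalty: 7.5% × A$2,240.00 = A$168.00
Failure-to-pay penalty: 12 × 2.5% × A$2,240.00 = A$672.00
Interest: A$2,240.00 × ((1 + 0.0125)^12 − 1) = A$2,240.00 × 0.1607545… = A$360.0901…
Total = A$2,240.00 + A$840.0000 + A$360.0901… = A$3,440.09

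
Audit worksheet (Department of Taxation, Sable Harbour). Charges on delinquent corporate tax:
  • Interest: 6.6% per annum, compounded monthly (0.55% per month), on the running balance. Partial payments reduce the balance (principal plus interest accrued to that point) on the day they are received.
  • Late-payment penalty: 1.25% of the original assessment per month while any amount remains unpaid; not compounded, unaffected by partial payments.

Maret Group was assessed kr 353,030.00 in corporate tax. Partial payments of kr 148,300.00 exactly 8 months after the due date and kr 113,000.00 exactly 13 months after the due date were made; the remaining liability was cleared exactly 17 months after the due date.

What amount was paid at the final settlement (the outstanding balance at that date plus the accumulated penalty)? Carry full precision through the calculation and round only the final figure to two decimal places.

kr 191,239.24

Balance at month 8: kr 353,030.0000 × (1 + 0.0055)^8 = kr 368,865.6483…
After kr 148,300.00 payment: kr 368,865.6483… − kr 148,300.00 = kr 220,565.6483…
Balance at month 13: kr 220,565.6483… × (1 + 0.0055)^5 = kr 226,698.2927…
After kr 113,000.00 payment: kr 226,698.2927… − kr 113,000.00 = kr 113,698.2927…
Balance at month 17: kr 113,698.2927… × (1 + 0.0055)^4 = kr 116,220.3672…
Penalty: 17 × 1.25% × kr 353,030.00 = kr 75,018.88…
Final settlement = outstanding balance + penalty = kr 116,220.3672… + kr 75,018.88… = kr 191,239.24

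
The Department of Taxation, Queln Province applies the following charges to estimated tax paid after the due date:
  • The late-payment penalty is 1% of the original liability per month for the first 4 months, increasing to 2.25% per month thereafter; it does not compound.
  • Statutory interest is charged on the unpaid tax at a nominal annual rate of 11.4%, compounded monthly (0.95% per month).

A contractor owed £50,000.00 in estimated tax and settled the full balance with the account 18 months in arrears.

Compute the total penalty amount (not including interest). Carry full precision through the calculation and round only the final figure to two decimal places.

Penalty, months 1–4: 4 × 1% × £50,000.00 = £2,000.00
Penalty, months 5–18: 14 × 2.25% × £50,000.00 = £15,750.00
Total penalty = £2,000.00 + £15,750.00 = £17,750.00

£17,750.00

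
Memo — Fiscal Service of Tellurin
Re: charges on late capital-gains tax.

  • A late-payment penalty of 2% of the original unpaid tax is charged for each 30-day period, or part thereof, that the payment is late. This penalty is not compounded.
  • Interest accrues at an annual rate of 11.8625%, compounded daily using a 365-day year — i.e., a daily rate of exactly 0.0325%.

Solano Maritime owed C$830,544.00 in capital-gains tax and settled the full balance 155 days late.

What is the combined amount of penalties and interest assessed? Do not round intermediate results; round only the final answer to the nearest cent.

C$142,568.52

Penalty periods: ⌈155/30⌉ = 6; penalty = 6 × 2% × C$830,544.00 = C$99,665.28
Interest: C$830,544.00 × ((1 + 0.000325)^155 − 1) = C$830,544.00 × 0.05165679… = C$42,903.2370…
Penalties + interest = C$99,665.2800 + C$42,903.2370… = C$142,568.52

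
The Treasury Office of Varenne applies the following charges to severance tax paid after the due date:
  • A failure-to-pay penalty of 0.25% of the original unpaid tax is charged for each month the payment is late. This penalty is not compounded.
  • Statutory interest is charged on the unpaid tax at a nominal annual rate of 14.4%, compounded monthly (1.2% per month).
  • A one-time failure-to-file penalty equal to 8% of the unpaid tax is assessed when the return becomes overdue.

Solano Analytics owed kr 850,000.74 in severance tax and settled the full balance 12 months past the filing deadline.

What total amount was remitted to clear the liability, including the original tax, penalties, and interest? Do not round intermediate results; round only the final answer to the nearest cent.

Failure-to-file penalty: 8% × kr 850,000.74 = kr 68,000.06…
Failure-to-pay penalty = 0.25% × kr 850,000.74 × 12 mo = kr 25,500.02…
Interest: kr 850,000.74 × ((1 + 0.012)^12 − 1) = kr 850,000.74 × 0.1538946… = kr 130,810.5444…
Total = kr 850,000.74 + kr 93,500.0814 + kr 130,810.5444… = kr 1,074,311.37

kr 1,074,311.37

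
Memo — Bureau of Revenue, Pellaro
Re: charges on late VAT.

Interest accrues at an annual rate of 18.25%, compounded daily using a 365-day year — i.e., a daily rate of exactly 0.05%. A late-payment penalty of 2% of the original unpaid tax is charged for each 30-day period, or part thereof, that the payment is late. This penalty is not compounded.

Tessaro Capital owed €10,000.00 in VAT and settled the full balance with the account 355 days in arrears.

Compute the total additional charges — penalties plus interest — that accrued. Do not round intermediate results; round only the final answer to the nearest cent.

Penalty periods: ⌈355/30⌉ = 12; penalty = 12 × 2% × €10,000.00 = €2,400.00
Interest: €10,000.00 × ((1 + 0.0005)^355 − 1) = €10,000.00 × 0.19417508… = €1,941.7508…
Penalties + interest = €2,400.0000 + €1,941.7508… = €4,341.75

€4,341.75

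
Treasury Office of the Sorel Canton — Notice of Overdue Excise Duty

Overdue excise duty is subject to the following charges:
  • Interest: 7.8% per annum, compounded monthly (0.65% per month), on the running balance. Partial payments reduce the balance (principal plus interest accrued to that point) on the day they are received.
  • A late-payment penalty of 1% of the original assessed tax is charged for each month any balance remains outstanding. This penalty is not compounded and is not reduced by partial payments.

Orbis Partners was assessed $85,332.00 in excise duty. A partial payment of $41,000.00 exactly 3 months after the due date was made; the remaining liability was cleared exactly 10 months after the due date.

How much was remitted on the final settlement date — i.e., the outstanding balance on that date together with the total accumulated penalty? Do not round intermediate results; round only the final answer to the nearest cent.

Balance at month 3: $85,332.0000 × (1 + 0.0065)^3 = $87,006.8133…
After $41,000.00 payment: $87,006.8133… − $41,000.00 = $46,006.8133…
Balance at month 10: $46,006.8133… × (1 + 0.0065)^7 = $48,141.3879…
Penalty: 10 × 1% × $85,332.00 = $8,533.20
Final settlement = outstanding balance + penalty = $48,141.3879… + $8,533.20 = $56,674.59

$56,674.59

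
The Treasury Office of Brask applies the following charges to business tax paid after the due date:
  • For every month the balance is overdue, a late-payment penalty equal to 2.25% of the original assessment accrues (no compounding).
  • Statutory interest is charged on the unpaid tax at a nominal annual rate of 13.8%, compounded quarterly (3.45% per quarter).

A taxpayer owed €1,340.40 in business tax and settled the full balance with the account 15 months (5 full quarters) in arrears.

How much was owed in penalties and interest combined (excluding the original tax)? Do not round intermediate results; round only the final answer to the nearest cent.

Late-payment penalty: 15 × 2.25% × €1,340.40 = €452.39…
Interest: €1,340.40 × ((1 + 0.0345)^5 − 1) = €1,340.40 × 0.1848203… = €247.7331…
Penalties + interest = €452.3850 + €247.7331… = €700.12

€700.12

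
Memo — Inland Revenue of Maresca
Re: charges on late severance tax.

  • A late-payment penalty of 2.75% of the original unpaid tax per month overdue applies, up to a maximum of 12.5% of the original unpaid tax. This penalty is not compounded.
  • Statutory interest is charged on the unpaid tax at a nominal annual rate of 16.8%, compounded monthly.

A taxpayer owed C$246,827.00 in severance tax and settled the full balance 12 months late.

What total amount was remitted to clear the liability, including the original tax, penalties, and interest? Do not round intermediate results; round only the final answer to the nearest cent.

C$322,494.07

Penalty (uncapped): 12 × 2.75% × C$246,827.00 = C$81,452.91; cap = 12.5% × C$246,827.00 = C$30,853.38… → penalty = C$30,853.38…
Interest (16.8%/yr ÷ 12 = 1.4%/month): C$246,827.00 × ((1 + 0.014)^12 − 1) = C$44,813.6951…
Total = C$246,827.00 + C$30,853.3750 + C$44,813.6951… = C$322,494.07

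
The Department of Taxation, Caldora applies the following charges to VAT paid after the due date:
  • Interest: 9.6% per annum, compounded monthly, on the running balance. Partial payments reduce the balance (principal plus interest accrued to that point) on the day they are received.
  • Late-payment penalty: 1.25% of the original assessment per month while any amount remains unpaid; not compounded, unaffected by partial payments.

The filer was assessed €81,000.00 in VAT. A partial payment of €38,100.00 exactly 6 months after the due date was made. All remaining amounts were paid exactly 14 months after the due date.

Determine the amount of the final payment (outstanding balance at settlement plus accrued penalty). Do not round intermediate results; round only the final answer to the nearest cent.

€64,126.40

Monthly rate = 9.6% ÷ 12 = 0.8%
Balance at month 6: €81,000.0000 × (1 + 0.008)^6 = €84,966.5944…
After €38,100.00 payment: €84,966.5944… − €38,100.00 = €46,866.5944…
Balance at month 14: €46,866.5944… × (1 + 0.008)^8 = €49,951.3987…
Penalty: 14 × 1.25% × €81,000.00 = €14,175.00
Final settlement = outstanding balance + penalty = €49,951.3987… + €14,175.00 = €64,126.40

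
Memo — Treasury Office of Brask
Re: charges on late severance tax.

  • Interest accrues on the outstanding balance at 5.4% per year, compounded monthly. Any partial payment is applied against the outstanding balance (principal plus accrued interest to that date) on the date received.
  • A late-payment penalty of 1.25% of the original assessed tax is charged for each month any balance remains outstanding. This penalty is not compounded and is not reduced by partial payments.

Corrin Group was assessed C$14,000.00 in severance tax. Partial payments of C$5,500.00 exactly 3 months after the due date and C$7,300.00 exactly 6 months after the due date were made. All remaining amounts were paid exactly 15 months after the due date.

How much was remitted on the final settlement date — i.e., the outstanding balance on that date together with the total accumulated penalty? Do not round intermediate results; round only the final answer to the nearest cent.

Monthly rate = 5.4% ÷ 12 = 0.45%
Balance at month 3: C$14,000.0000 × (1 + 0.0045)^3 = C$14,189.8518…
After C$5,500.00 payment: C$14,189.8518… − C$5,500.00 = C$8,689.8518…
Balance at month 6: C$8,689.8518… × (1 + 0.0045)^3 = C$8,807.6935…
After C$7,300.00 payment: C$8,807.6935… − C$7,300.00 = C$1,507.6935…
Balance at month 15: C$1,507.6935… × (1 + 0.0045)^9 = C$1,569.8658…
Penalty: 15 × 1.25% × C$14,000.00 = C$2,625.00
Final settlement = outstanding balance + penalty = C$1,569.8658… + C$2,625.00 = C$4,194.87

C$4,194.87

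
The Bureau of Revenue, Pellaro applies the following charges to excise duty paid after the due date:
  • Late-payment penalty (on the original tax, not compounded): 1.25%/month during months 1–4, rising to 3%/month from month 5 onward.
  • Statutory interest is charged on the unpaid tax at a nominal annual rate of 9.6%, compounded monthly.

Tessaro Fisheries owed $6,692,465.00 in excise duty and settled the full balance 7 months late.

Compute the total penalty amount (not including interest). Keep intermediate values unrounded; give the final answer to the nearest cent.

$936,945.10

Penalty, months 1–4: 4 × 1.25% × $6,692,465.00 = $334,623.25
Penalty, months 5–7: 3 × 3% × $6,692,465.00 = $602,321.85
Total penalty = $334,623.25 + $602,321.85 = $936,945.10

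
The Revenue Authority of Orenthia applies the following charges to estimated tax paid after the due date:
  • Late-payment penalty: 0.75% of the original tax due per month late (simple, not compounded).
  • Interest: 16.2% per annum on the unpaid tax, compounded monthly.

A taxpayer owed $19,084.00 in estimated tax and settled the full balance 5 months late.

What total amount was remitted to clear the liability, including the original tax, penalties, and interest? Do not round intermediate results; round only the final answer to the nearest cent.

Late-payment penalty: 5 × 0.75% × $19,084.00 = $715.65
Interest (16.2%/yr ÷ 12 = 1.35%/month): $19,084.00 × ((1 + 0.0135)^5 − 1) = $1,323.4233…
Total = $19,084.00 + $715.6500 + $1,323.4233… = $21,123.07

$21,123.07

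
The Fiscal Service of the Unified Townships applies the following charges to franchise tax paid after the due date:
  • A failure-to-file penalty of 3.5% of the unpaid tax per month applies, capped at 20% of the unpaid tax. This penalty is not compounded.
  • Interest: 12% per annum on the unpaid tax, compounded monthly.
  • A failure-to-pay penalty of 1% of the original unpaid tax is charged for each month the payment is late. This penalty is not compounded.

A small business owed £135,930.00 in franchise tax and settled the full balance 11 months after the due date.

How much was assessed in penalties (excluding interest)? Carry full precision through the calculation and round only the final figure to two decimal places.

Failure-to-file: 11 × 3.5% × £135,930.00 = £52,333.05, capped at 20% × £135,930.00 = £27,186.00
Failure-to-pay penalty: 11 × 1% × £135,930.00 = £14,952.30
Total penalty = £27,186.00 + £14,952.30 = £42,138.30

£42,138.30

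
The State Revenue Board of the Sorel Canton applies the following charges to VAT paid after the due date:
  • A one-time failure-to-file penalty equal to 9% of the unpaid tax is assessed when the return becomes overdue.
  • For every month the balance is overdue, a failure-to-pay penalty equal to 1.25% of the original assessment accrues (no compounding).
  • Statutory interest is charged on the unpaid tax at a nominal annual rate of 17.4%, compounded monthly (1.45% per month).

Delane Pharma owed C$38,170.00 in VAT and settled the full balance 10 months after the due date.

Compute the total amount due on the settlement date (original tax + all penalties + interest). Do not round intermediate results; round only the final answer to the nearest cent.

Failure-to-file penalty: 9% × C$38,170.00 = C$3,435.30
Failure-to-pay penalty = 1.25% × C$38,170.00 × 10 mo = C$4,771.25
Interest: C$38,170.00 × ((1 + 0.0145)^10 − 1) = C$38,170.00 × 0.1548365… = C$5,910.1104…
Total = C$38,170.00 + C$8,206.5500 + C$5,910.1104… = C$52,286.66

C$52,286.66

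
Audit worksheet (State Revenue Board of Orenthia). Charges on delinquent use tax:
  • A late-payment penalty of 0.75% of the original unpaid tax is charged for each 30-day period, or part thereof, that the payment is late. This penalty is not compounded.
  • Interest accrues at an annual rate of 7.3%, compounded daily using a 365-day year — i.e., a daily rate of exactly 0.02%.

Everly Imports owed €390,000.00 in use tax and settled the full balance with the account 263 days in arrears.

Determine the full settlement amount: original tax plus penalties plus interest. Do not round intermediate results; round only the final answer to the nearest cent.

Penalty periods: ⌈263/30⌉ = 9; penalty = 9 × 0.75% × €390,000.00 = €26,325.00
Interest: €390,000.00 × ((1 + 0.0002)^263 − 1) = €390,000.00 × 0.05400241… = €21,060.9416…
Total = €390,000.00 + €26,325.0000 + €21,060.9416… = €437,385.94

€437,385.94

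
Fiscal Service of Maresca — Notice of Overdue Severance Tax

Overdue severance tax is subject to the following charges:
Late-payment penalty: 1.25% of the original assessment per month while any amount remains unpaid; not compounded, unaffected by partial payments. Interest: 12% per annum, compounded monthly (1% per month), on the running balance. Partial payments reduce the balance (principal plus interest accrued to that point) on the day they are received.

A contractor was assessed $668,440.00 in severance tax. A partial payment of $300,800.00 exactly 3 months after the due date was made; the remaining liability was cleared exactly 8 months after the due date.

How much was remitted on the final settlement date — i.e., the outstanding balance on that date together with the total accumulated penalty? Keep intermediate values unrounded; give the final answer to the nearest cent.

Balance at month 3: $668,440.0000 × (1 + 0.01)^3 = $688,694.4004…
After $300,800.00 payment: $688,694.4004… − $300,800.00 = $387,894.4004…
Balance at month 8: $387,894.4004… × (1 + 0.01)^5 = $407,680.9132…
Penalty: 8 × 1.25% × $668,440.00 = $66,844.00
Final settlement = outstanding balance + penalty = $407,680.9132… + $66,844.00 = $474,524.91

$474,524.91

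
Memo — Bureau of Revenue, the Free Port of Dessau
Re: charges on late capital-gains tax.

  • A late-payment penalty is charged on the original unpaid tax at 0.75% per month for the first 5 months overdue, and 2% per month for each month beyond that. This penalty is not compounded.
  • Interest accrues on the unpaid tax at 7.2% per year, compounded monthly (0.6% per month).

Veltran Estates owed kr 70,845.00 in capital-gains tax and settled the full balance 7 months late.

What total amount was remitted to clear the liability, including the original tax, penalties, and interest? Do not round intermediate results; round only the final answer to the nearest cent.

Penalty, months 1–5: 5 × 0.75% × kr 70,845.00 = kr 2,656.69…
Penalty, months 6–7: 2 × 2% × kr 70,845.00 = kr 2,833.80
Interest: kr 70,845.00 × ((1 + 0.006)^7 − 1) = kr 70,845.00 × 0.0427636… = kr 3,029.5876…
Total = kr 70,845.00 + kr 5,490.4875 + kr 3,029.5876… = kr 79,365.08

kr 79,365.08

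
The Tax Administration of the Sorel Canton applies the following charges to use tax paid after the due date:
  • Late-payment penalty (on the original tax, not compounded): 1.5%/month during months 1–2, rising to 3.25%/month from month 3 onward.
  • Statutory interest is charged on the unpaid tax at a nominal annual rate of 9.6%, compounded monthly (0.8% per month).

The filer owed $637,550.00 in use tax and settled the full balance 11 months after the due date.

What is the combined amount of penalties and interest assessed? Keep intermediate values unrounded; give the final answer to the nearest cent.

$264,013.18

Penalty, months 1–2: 2 × 1.5% × $637,550.00 = $19,126.50
Penalty, months 3–11: 9 × 3.25% × $637,550.00 = $186,483.38…
Interest: $637,550.00 × ((1 + 0.008)^11 − 1) = $637,550.00 × 0.0916058… = $58,403.3077…
Penalties + interest = $205,609.8750 + $58,403.3077… = $264,013.18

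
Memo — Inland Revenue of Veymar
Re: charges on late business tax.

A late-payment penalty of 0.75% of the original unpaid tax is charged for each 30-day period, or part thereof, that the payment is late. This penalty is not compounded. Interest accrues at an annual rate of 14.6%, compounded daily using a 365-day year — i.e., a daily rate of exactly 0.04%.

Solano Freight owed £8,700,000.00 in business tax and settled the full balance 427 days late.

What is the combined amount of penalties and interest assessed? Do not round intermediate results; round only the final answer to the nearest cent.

£2,598,802.78

Penalty periods: ⌈427/30⌉ = 15; penalty = 15 × 0.75% × £8,700,000.00 = £978,750.00
Interest: £8,700,000.00 × ((1 + 0.0004)^427 − 1) = £8,700,000.00 × 0.18621296… = £1,620,052.7840…
Penalties + interest = £978,750.0000 + £1,620,052.7840… = £2,598,802.78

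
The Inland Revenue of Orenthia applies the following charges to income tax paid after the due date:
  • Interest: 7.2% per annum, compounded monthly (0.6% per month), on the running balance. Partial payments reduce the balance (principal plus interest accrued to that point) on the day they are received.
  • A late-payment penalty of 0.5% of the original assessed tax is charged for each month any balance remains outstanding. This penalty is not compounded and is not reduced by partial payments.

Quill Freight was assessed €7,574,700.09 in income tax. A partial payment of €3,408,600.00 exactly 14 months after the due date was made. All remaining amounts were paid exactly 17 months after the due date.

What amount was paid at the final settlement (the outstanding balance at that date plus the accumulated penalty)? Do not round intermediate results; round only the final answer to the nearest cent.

Balance at month 14: €7,574,700.0900 × (1 + 0.006)^14 = €8,236,395.1139…
After €3,408,600.00 payment: €8,236,395.1139… − €3,408,600.00 = €4,827,795.1139…
Balance at month 17: €4,827,795.1139… × (1 + 0.006)^3 = €4,915,217.8706…
Penalty: 17 × 0.5% × €7,574,700.09 = €643,849.51…
Final settlement = outstanding balance + penalty = €4,915,217.8706… + €643,849.51… = €5,559,067.38

€5,559,067.38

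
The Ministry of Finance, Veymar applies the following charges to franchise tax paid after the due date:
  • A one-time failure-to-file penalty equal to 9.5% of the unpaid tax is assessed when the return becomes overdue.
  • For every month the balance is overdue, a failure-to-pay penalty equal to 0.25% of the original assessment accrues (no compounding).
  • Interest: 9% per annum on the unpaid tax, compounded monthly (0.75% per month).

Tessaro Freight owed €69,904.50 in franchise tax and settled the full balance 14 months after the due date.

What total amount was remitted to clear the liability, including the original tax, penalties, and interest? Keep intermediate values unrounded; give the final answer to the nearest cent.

Failure-to-file penalty: 9.5% × €69,904.50 = €6,640.93…
Failure-to-pay penalty = 0.25% × €69,904.50 × 14 mo = €2,446.66…
Interest: €69,904.50 × ((1 + 0.0075)^14 − 1) = €69,904.50 × 0.1102755… = €7,708.7556…
Total = €69,904.50 + €9,087.5850 + €7,708.7556… = €86,700.84

€86,700.84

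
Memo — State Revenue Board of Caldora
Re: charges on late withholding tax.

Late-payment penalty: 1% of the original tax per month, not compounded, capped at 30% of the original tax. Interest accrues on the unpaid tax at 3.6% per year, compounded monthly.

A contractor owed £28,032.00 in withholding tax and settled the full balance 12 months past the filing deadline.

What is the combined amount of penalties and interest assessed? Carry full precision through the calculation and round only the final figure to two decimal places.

Penalty: 12 × 1% × £28,032.00 = £3,363.84 (below the 30% cap of £8,409.60)
Interest (3.6%/yr ÷ 12 = 0.3%/month): £28,032.00 × ((1 + 0.003)^12 − 1) = £1,025.9706…
Penalties + interest = £3,363.8400 + £1,025.9706… = £4,389.81

£4,389.81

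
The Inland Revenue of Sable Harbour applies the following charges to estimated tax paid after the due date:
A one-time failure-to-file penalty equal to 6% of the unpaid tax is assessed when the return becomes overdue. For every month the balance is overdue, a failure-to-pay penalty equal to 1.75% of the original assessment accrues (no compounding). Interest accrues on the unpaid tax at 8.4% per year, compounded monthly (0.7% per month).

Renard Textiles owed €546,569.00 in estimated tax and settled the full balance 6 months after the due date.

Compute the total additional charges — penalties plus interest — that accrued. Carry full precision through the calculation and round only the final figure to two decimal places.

€113,545.28

Failure-to-file penalty: 6% × €546,569.00 = €32,794.14
Failure-to-pay penalty: 6 × 1.75% × €546,569.00 = €57,389.75…
Interest: €546,569.00 × ((1 + 0.007)^6 − 1) = €546,569.00 × 0.0427419… = €23,361.3954…
Penalties + interest = €90,183.8850 + €23,361.3954… = €113,545.28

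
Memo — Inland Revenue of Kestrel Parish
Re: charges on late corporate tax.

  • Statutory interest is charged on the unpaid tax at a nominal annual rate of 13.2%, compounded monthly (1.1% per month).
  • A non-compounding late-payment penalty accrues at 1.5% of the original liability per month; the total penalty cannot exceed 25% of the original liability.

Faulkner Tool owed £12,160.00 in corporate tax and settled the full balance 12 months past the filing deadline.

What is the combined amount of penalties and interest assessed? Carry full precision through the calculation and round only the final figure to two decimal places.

£3,894.68

Penalty: 12 × 1.5% × £12,160.00 = £2,188.80 (below the 25% cap of £3,040.00)
Interest: £12,160.00 × ((1 + 0.011)^12 − 1) = £12,160.00 × 0.1402862… = £1,705.8801…
Penalties + interest = £2,188.8000 + £1,705.8801… = £3,894.68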